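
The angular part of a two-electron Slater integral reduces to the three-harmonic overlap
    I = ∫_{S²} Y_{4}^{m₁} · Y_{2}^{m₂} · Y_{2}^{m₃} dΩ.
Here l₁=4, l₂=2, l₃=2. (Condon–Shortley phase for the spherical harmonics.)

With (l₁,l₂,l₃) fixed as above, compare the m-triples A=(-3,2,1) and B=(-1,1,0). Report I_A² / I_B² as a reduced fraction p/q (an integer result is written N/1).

7/6

Same 4,2,2: normalisation and zero-m 3j drop out of the ratio.
A: Δ: 4! 4! 0! / 9! → 1/630; sum: t=4:+1/144 = 1/144; 3j²(4 2 2; -3 2 1) = Δ·Π!·Σ² = 1/18  (sign -1)
B: Δ: 4! 4! 0! / 9! → 1/630; sum: t=3:−1/24 = -1/24; 3j²(4 2 2; -1 1 0) = Δ·Π!·Σ² = 1/21  (sign -1)
I_A²/I_B² = (1/18)/(1/21) = 7/6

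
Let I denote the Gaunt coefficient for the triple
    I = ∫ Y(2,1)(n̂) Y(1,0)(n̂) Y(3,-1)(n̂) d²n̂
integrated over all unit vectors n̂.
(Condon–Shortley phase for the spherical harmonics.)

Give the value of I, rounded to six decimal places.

Checks pass: Σm=0; 6 even; l₃=3∈[1,3].
(2·2+1)(2·1+1)(2·3+1) = 105
Δ: 0! 4! 2! / 7! → 1/105
sum: t=0:+1/4 = 1/4
3j²(2 1 3; 0 0 0) = Δ·Π!·Σ² = 3/35  (sign -1)
sum: t=0:+1/6 = 1/6
3j²(2 1 3; 1 0 -1) = Δ·Π!·Σ² = 8/105  (sign +1)
combine: 4πI² = 105·3/35·8/105 = 24/35
take √, sign -1: I = -0.23359668

-0.233597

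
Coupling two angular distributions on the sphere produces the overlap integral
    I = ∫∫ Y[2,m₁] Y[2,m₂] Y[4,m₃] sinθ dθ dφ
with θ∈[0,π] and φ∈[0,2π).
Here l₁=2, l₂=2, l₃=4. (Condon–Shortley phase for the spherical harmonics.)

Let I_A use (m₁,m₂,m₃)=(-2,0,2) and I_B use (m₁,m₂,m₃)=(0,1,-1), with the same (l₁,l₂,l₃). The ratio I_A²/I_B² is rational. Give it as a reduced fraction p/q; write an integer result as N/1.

Shared (l₁,l₂,l₃)=(2,2,4): N and (l;000)² cancel in I_A²/I_B².
A: Δ = 0!·4!·4!/9! = 1/630; Racah Σ t=0..0: t=0:+1/96 = 1/96; ⇒ 3j(2 2 4; -2 0 2)² = 1/42, sgn +1
B: Δ = 0!·4!·4!/9! = 1/630; Racah Σ t=0..0: t=0:+1/24 = 1/24; ⇒ 3j(2 2 4; 0 1 -1)² = 1/21, sgn -1
I_A²/I_B² = (1/42)/(1/21) = 1/2

1/2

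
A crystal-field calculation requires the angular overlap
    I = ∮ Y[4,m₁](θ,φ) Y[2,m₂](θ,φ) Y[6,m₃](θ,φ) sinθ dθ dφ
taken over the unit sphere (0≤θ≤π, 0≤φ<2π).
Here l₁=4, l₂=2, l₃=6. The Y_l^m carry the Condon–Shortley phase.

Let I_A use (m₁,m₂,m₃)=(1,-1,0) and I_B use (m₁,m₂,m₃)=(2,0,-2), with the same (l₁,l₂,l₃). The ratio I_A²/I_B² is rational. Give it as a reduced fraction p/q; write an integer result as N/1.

5/7

Shared (l₁,l₂,l₃)=(4,2,6): N and (l;000)² cancel in I_A²/I_B².
A: Δ = 0!·8!·4!/13! = 1/6435; Racah Σ t=0..0: t=0:+1/4320 = 1/4320; ⇒ 3j(4 2 6; 1 -1 0)² = 8/429, sgn +1
B: Δ = 0!·8!·4!/13! = 1/6435; Racah Σ t=0..0: t=0:+1/5760 = 1/5760; ⇒ 3j(4 2 6; 2 0 -2)² = 56/2145, sgn +1
I_A²/I_B² = (8/429)/(56/2145) = 5/7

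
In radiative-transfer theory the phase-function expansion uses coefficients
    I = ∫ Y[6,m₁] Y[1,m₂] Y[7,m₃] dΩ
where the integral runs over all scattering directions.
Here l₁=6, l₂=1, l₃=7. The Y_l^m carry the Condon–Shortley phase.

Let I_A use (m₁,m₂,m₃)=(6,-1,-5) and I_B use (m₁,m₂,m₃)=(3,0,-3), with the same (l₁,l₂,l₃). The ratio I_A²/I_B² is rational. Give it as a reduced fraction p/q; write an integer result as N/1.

1/40

Shared (l₁,l₂,l₃)=(6,1,7): N and (l;000)² cancel in I_A²/I_B².
A: Δ = 0!·12!·2!/15! = 1/1365; Racah Σ t=0..0: t=0:+1/958003200 = 1/958003200; ⇒ 3j(6 1 7; 6 -1 -5)² = 1/1365, sgn +1
B: Δ = 0!·12!·2!/15! = 1/1365; Racah Σ t=0..0: t=0:+1/2177280 = 1/2177280; ⇒ 3j(6 1 7; 3 0 -3)² = 8/273, sgn +1
I_A²/I_B² = (1/1365)/(8/273) = 1/40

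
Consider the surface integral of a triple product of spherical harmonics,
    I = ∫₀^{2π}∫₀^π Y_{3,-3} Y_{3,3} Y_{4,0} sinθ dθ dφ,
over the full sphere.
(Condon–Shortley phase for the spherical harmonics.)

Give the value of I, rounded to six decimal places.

-0.076935

m-sum 0 ✓  L=10 even ✓  0≤4≤6 ✓
Π(2lᵢ+1) = 7×7×9 = 441
triangle coeff Δ(3,3,4) = 1/34650
Σ_t [0,2]: t=0:+1/72 t=1:−1/16 t=2:+1/72 = -5/144
(3j)²=2/77 [(3 3 4; 0 0 0)], sign=-1
Σ_t [2,2]: t=2:+1/1152 = 1/1152
(3j)²=1/154 [(3 3 4; -3 3 0)], sign=+1
⇒ 4πI² = 9/121
I = (-1)√(9/121/(4π)) = -0.07693494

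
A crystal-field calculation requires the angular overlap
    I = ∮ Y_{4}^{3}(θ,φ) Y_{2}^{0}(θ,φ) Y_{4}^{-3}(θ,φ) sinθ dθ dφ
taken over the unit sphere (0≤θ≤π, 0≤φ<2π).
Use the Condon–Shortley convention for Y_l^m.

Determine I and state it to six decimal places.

0.057344

m-sum 0 ✓  L=10 even ✓  2≤4≤6 ✓
Π(2lᵢ+1) = 9×5×9 = 405
triangle coeff Δ(4,2,4) = 1/13860
Σ_t [0,2]: t=0:+1/192 t=1:−1/36 t=2:+1/192 = -5/288
(3j)²=20/693 [(4 2 4; 0 0 0)], sign=-1
Σ_t [0,1]: t=0:+1/480 t=1:−1/720 = 1/1440
(3j)²=7/1980 [(4 2 4; 3 0 -3)], sign=-1
⇒ 4πI² = 5/121
I = (+1)√(5/121/(4π)) = 0.05734392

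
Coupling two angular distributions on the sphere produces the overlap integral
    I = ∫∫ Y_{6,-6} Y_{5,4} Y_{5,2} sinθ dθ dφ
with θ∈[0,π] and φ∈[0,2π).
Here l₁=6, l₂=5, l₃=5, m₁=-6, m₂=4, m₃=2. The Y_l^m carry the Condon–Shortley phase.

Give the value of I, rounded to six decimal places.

-0.161540

Checks pass: Σm=0; 16 even; l₃=5∈[1,11].
(2·6+1)(2·5+1)(2·5+1) = 1573
Δ: 6! 6! 4! / 17! → 1/28588560
sum: t=1:−1/345600 t=2:+1/13824 t=3:−1/5184 t=4:+1/13824 t=5:−1/345600 = -7/129600
3j²(6 5 5; 0 0 0) = Δ·Π!·Σ² = 80/7293  (sign +1)
sum: t=6:+1/3110400 = 1/3110400
3j²(6 5 5; -6 4 2) = Δ·Π!·Σ² = 21/1105  (sign -1)
combine: 4πI² = 1573·80/7293·21/1105 = 1232/3757
take √, sign -1: I = -0.16153991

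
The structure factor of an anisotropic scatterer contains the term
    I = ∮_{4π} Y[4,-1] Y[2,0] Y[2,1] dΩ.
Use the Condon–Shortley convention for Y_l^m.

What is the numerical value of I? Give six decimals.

m-sum 0 ✓  L=8 even ✓  2≤2≤6 ✓
Π(2lᵢ+1) = 9×5×5 = 225
triangle coeff Δ(4,2,2) = 1/630
Σ_t [2,2]: t=2:+1/16 = 1/16
(3j)²=2/35 [(4 2 2; 0 0 0)], sign=+1
Σ_t [2,2]: t=2:+1/24 = 1/24
(3j)²=1/21 [(4 2 2; -1 0 1)], sign=-1
⇒ 4πI² = 30/49
I = (-1)√(30/49/(4π)) = -0.22072812

-0.220728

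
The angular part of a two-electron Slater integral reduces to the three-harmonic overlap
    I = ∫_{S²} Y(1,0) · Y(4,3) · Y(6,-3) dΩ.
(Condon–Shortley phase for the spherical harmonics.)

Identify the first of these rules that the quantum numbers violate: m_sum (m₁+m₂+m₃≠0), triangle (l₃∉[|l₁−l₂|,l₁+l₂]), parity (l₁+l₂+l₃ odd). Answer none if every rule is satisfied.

triangle

azimuthal sum: 0 + 3 − 3 = 0  ✓
3 ≤ 6 ≤ 5 (triangle on l)  ✗
L = 1 + 4 + 6 = 11 (odd)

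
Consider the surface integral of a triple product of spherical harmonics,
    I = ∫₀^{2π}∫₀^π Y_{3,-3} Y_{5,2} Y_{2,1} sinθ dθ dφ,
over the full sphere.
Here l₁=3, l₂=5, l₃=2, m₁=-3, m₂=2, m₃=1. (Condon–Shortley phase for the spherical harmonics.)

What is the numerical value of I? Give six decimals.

0.063396

Rules hold: Σm=0, L=10 even, 2≤2≤8.
N = 7·11·5 = 385
Δ = 6!·0!·4!/11! = 1/2310
Racah Σ t=3..3: t=3:−1/144 = -1/144
⇒ 3j(3 5 2; 0 0 0)² = 10/231, sgn -1
Racah Σ t=6..6: t=6:+1/4320 = 1/4320
⇒ 3j(3 5 2; -3 2 1)² = 1/330, sgn -1
4πI² = N·(3j₀)²·(3jₘ)² = 5/99
I = +1·√(0.0505051/4π) = 0.06339609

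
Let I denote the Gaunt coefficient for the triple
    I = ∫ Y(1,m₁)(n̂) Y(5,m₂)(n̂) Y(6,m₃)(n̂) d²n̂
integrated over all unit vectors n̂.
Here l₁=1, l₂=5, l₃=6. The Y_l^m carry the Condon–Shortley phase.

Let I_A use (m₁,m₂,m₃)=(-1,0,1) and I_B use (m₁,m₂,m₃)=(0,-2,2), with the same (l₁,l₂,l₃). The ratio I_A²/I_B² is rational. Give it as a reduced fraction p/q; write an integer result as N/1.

Shared (l₁,l₂,l₃)=(1,5,6): N and (l;000)² cancel in I_A²/I_B².
A: Δ = 0!·2!·10!/13! = 1/858; Racah Σ t=0..0: t=0:+1/28800 = 1/28800; ⇒ 3j(1 5 6; -1 0 1)² = 7/286, sgn -1
B: Δ = 0!·2!·10!/13! = 1/858; Racah Σ t=0..0: t=0:+1/30240 = 1/30240; ⇒ 3j(1 5 6; 0 -2 2)² = 16/429, sgn +1
I_A²/I_B² = (7/286)/(16/429) = 21/32

21/32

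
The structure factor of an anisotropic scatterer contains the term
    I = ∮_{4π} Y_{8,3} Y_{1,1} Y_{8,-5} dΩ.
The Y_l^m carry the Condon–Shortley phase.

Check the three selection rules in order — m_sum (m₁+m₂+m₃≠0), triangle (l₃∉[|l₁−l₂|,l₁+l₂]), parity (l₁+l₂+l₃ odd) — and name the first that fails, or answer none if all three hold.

azimuthal sum: 3 + 1 − 5 = -1  ✗
7 ≤ 8 ≤ 9 (triangle on l)
L = 8 + 1 + 8 = 17 (odd)

m_sum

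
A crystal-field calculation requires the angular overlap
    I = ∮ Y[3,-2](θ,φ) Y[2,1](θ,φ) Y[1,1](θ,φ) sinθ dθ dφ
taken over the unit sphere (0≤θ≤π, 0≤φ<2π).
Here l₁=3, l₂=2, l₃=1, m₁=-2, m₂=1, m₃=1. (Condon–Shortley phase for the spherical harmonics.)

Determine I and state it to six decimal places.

Checks pass: Σm=0; 6 even; l₃=1∈[1,5].
(2·3+1)(2·2+1)(2·1+1) = 105
Δ: 4! 2! 0! / 7! → 1/105
sum: t=2:+1/4 = 1/4
3j²(3 2 1; 0 0 0) = Δ·Π!·Σ² = 3/35  (sign -1)
sum: t=3:−1/12 = -1/12
3j²(3 2 1; -2 1 1) = Δ·Π!·Σ² = 2/21  (sign -1)
combine: 4πI² = 105·3/35·2/21 = 6/7
take √, sign +1: I = 0.26116903

0.261169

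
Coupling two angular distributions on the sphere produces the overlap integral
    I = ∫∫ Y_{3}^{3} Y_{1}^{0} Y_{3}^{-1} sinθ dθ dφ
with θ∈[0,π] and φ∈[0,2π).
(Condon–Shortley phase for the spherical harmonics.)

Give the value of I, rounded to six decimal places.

0.000000

m-sum = 3 + 0 − 1 = 2 ≠ 0 ⇒ I = 0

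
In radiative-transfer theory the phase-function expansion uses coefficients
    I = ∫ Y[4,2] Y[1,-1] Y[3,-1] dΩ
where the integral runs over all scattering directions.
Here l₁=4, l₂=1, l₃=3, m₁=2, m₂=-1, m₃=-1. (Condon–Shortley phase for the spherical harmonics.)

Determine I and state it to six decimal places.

0.238414

Checks pass: Σm=0; 8 even; l₃=3∈[3,5].
(2·4+1)(2·1+1)(2·3+1) = 189
Δ: 2! 6! 0! / 9! → 1/252
sum: t=1:−1/36 = -1/36
3j²(4 1 3; 0 0 0) = Δ·Π!·Σ² = 4/63  (sign +1)
sum: t=0:+1/96 = 1/96
3j²(4 1 3; 2 -1 -1) = Δ·Π!·Σ² = 5/84  (sign +1)
combine: 4πI² = 189·4/63·5/84 = 5/7
take √, sign +1: I = 0.23841361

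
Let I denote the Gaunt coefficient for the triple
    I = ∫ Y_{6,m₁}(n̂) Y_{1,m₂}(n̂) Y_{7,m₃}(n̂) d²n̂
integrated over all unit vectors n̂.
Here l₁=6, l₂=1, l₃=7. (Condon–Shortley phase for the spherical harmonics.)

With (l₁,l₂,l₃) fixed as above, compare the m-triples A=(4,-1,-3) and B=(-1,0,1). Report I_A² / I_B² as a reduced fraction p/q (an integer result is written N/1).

Same 6,1,7: normalisation and zero-m 3j drop out of the ratio.
A: Δ: 0! 12! 2! / 15! → 1/1365; sum: t=0:+1/14515200 = 1/14515200; 3j²(6 1 7; 4 -1 -3) = Δ·Π!·Σ² = 2/455  (sign +1)
B: Δ: 0! 12! 2! / 15! → 1/1365; sum: t=0:+1/604800 = 1/604800; 3j²(6 1 7; -1 0 1) = Δ·Π!·Σ² = 16/455  (sign +1)
I_A²/I_B² = (2/455)/(16/455) = 1/8

1/8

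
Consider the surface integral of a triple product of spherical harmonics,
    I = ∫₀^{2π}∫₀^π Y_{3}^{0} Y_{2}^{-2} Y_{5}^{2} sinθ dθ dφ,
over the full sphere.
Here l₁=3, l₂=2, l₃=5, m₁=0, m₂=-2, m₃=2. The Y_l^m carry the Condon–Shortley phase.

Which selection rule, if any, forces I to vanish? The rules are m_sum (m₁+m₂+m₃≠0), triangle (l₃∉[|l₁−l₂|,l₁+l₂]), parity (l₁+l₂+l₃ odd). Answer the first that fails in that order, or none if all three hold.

none

azimuthal sum: 0 − 2 + 2 = 0  ✓
1 ≤ 5 ≤ 5 (triangle on l)  ✓
L = 3 + 2 + 5 = 10 (even)  ✓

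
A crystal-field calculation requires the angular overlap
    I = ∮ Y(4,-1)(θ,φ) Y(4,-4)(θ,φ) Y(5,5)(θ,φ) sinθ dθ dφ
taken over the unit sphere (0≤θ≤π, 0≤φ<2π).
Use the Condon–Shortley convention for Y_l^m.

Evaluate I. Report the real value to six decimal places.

l₁+l₂+l₃=13 is odd: 3j(l;000)=0 ⇒ I=0

0.000000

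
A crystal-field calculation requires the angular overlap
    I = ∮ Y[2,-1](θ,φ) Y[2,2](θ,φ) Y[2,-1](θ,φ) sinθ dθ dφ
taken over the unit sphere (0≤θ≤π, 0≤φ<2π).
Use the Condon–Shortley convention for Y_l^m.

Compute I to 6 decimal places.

Checks pass: Σm=0; 6 even; l₃=2∈[0,4].
(2·2+1)(2·2+1)(2·2+1) = 125
Δ: 2! 2! 2! / 7! → 1/630
sum: t=0:+1/8 t=1:−1/1 t=2:+1/8 = -3/4
3j²(2 2 2; 0 0 0) = Δ·Π!·Σ² = 2/35  (sign -1)
sum: t=2:+1/4 = 1/4
3j²(2 2 2; -1 2 -1) = Δ·Π!·Σ² = 3/35  (sign -1)
combine: 4πI² = 125·2/35·3/35 = 30/49
take √, sign +1: I = 0.22072812

0.220728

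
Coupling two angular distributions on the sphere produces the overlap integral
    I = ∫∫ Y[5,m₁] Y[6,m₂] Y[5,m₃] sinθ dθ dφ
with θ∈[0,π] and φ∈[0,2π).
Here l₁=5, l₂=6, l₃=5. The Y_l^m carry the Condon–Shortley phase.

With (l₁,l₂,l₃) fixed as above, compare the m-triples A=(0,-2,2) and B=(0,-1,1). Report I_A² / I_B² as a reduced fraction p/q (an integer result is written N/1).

Same 5,6,5: normalisation and zero-m 3j drop out of the ratio.
A: Δ: 6! 4! 6! / 17! → 1/28588560; sum: t=1:−1/103680 t=2:+1/13824 t=3:−1/17280 t=4:+1/207360 = 1/103680; 3j²(5 6 5; 0 -2 2) = Δ·Π!·Σ² = 10/7293  (sign -1)
B: Δ: 6! 4! 6! / 17! → 1/28588560; sum: t=1:−1/138240 t=2:+1/10368 t=3:−1/6912 t=4:+1/34560 t=5:−1/2073600 = -7/259200; 3j²(5 6 5; 0 -1 1) = Δ·Π!·Σ² = 28/7293  (sign -1)
I_A²/I_B² = (10/7293)/(28/7293) = 5/14

5/14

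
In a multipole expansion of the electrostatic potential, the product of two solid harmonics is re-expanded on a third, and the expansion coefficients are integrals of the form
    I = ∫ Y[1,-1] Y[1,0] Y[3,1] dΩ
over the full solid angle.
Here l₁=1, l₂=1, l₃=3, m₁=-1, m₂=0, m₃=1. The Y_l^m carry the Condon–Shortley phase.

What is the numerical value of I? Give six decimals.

triangle: need 0≤l₃≤2, have 3; I=0

0.000000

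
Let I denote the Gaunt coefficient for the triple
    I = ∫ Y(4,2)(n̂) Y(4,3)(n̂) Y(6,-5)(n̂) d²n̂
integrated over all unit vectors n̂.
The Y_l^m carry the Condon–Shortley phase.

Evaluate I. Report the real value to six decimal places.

-0.100084

Rules hold: Σm=0, L=14 even, 0≤6≤8.
N = 9·9·13 = 1053
Δ = 2!·6!·6!/15! = 1/1261260
Racah Σ t=0..2: t=0:+1/4608 t=1:−1/1296 t=2:+1/4608 = -7/20736
⇒ 3j(4 4 6; 0 0 0)² = 20/1287, sgn -1
Racah Σ t=1..2: t=1:−1/86400 t=2:+1/172800 = -1/172800
⇒ 3j(4 4 6; 2 3 -5)² = 1/130, sgn +1
4πI² = N·(3j₀)²·(3jₘ)² = 18/143
I = -1·√(0.125874/4π) = -0.10008369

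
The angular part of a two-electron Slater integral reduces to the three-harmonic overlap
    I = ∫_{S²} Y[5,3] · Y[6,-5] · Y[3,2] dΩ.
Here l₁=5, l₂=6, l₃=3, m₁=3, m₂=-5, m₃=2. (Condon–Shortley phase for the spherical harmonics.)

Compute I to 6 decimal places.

Checks pass: Σm=0; 14 even; l₃=3∈[1,11].
(2·5+1)(2·6+1)(2·3+1) = 1001
Δ: 8! 2! 4! / 15! → 1/675675
sum: t=3:−1/8640 t=4:+1/2304 t=5:−1/8640 = 7/34560
3j²(5 6 3; 0 0 0) = Δ·Π!·Σ² = 7/429  (sign -1)
sum: t=0:+1/483840 t=1:−1/120960 = -1/161280
3j²(5 6 3; 3 -5 2) = Δ·Π!·Σ² = 2/91  (sign +1)
combine: 4πI² = 1001·7/429·2/91 = 14/39
take √, sign -1: I = -0.16901560

-0.169016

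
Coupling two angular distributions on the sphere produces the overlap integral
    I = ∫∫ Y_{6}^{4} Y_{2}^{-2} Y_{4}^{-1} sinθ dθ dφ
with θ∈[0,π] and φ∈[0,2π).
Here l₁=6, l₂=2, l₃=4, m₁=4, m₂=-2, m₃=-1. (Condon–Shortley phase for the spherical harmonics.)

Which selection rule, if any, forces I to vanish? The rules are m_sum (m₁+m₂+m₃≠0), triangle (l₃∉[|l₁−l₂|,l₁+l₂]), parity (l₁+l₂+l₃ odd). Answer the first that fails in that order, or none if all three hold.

m_sum

Σmᵢ = 1  ✗
l₃∈[|l₁−l₂|,l₁+l₂]=[4,8], have l₃=4
Σlᵢ = 12 ⇒ even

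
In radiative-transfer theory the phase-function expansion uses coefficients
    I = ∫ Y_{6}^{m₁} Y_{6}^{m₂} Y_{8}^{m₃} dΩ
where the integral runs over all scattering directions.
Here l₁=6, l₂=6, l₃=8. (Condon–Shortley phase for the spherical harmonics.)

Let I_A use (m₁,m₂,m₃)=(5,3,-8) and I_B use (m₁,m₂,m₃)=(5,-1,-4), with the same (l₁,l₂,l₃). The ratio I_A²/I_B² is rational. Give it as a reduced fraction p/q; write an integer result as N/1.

Same 6,6,8: normalisation and zero-m 3j drop out of the ratio.
A: Δ: 4! 8! 8! / 21! → 1/1309458150; sum: t=1:−1/9754214400 = -1/9754214400; 3j²(6 6 8; 5 3 -8) = Δ·Π!·Σ² = 33/2261  (sign -1)
B: Δ: 4! 8! 8! / 21! → 1/1309458150; sum: t=0:+1/87091200 t=1:−1/139345920 = 1/232243200; 3j²(6 6 8; 5 -1 -4) = Δ·Π!·Σ² = 33/8398  (sign +1)
I_A²/I_B² = (33/2261)/(33/8398) = 26/7

26/7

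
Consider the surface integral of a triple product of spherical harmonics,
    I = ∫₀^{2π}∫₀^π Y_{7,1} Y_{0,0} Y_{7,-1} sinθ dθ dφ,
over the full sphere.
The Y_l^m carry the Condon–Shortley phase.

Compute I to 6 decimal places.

-0.282095

m-sum 0 ✓  L=14 even ✓  7≤7≤7 ✓
Π(2lᵢ+1) = 15×1×15 = 225
triangle coeff Δ(7,0,7) = 1/15
Σ_t [0,0]: t=0:+1/25401600 = 1/25401600
(3j)²=1/15 [(7 0 7; 0 0 0)], sign=-1
Σ_t [0,0]: t=0:+1/29030400 = 1/29030400
(3j)²=1/15 [(7 0 7; 1 0 -1)], sign=+1
⇒ 4πI² = 1/1
I = (-1)√(1/1/(4π)) = -0.28209479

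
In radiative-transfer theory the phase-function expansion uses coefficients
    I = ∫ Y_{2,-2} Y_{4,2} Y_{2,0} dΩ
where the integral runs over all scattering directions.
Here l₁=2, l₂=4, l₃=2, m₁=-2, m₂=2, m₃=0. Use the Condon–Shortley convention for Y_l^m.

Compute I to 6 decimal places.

0.156078

Checks pass: Σm=0; 8 even; l₃=2∈[2,6].
(2·2+1)(2·4+1)(2·2+1) = 225
Δ: 4! 0! 4! / 9! → 1/630
sum: t=2:+1/16 = 1/16
3j²(2 4 2; 0 0 0) = Δ·Π!·Σ² = 2/35  (sign +1)
sum: t=4:+1/96 = 1/96
3j²(2 4 2; -2 2 0) = Δ·Π!·Σ² = 1/42  (sign +1)
combine: 4πI² = 225·2/35·1/42 = 15/49
take √, sign +1: I = 0.15607835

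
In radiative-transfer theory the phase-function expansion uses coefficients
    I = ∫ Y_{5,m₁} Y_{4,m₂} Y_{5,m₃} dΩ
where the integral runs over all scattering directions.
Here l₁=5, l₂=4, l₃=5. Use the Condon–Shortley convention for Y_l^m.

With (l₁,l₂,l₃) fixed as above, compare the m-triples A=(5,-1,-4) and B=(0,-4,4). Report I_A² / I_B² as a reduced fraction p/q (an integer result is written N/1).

Same 5,4,5: normalisation and zero-m 3j drop out of the ratio.
A: Δ: 4! 6! 4! / 15! → 1/3153150; sum: t=0:+1/103680 = 1/103680; 3j²(5 4 5; 5 -1 -4) = Δ·Π!·Σ² = 4/143  (sign -1)
B: Δ: 4! 6! 4! / 15! → 1/3153150; sum: t=0:+1/69120 = 1/69120; 3j²(5 4 5; 0 -4 4) = Δ·Π!·Σ² = 2/143  (sign -1)
I_A²/I_B² = (4/143)/(2/143) = 2/1

2/1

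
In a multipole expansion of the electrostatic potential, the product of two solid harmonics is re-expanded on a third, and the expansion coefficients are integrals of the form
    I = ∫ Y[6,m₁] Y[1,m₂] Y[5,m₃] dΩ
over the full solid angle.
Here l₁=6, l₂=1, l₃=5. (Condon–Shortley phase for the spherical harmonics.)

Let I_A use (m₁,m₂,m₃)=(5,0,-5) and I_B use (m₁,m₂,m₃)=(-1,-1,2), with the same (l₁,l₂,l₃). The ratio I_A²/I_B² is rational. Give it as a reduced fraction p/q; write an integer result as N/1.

11/10

Same 6,1,5: normalisation and zero-m 3j drop out of the ratio.
A: Δ: 2! 10! 0! / 13! → 1/858; sum: t=1:−1/3628800 = -1/3628800; 3j²(6 1 5; 5 0 -5) = Δ·Π!·Σ² = 1/78  (sign -1)
B: Δ: 2! 10! 0! / 13! → 1/858; sum: t=0:+1/60480 = 1/60480; 3j²(6 1 5; -1 -1 2) = Δ·Π!·Σ² = 5/429  (sign -1)
I_A²/I_B² = (1/78)/(5/429) = 11/10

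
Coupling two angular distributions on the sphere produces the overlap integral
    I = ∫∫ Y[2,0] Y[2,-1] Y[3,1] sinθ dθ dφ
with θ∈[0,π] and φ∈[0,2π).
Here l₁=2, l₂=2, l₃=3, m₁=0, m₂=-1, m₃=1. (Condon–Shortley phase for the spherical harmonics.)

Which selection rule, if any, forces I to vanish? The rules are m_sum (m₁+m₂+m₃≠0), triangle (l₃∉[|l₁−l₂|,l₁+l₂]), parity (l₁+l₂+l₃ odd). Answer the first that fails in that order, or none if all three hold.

parity

Σmᵢ = 0  ✓
l₃∈[|l₁−l₂|,l₁+l₂]=[0,4], have l₃=3  ✓
Σlᵢ = 7 ⇒ odd  ✗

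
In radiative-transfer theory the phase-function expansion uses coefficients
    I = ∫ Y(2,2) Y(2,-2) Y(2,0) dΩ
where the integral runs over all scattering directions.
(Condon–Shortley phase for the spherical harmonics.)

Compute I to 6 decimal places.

m-sum 0 ✓  L=6 even ✓  0≤2≤4 ✓
Π(2lᵢ+1) = 5×5×5 = 125
triangle coeff Δ(2,2,2) = 1/630
Σ_t [0,2]: t=0:+1/8 t=1:−1/1 t=2:+1/8 = -3/4
(3j)²=2/35 [(2 2 2; 0 0 0)], sign=-1
Σ_t [0,0]: t=0:+1/8 = 1/8
(3j)²=2/35 [(2 2 2; 2 -2 0)], sign=+1
⇒ 4πI² = 20/49
I = (-1)√(20/49/(4π)) = -0.18022375

-0.180224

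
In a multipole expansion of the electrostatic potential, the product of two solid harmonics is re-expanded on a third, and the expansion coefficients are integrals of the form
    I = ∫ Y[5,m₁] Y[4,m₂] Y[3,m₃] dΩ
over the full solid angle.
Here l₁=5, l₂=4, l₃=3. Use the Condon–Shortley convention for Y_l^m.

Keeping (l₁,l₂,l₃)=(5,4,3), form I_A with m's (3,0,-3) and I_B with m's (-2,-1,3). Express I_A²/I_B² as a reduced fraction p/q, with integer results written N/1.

Shared (l₁,l₂,l₃)=(5,4,3): N and (l;000)² cancel in I_A²/I_B².
A: Δ = 6!·4!·2!/13! = 1/180180; Racah Σ t=2..2: t=2:+1/2304 = 1/2304; ⇒ 3j(5 4 3; 3 0 -3)² = 5/143, sgn +1
B: Δ = 6!·4!·2!/13! = 1/180180; Racah Σ t=3..3: t=3:−1/1728 = -1/1728; ⇒ 3j(5 4 3; -2 -1 3)² = 25/858, sgn -1
I_A²/I_B² = (5/143)/(25/858) = 6/5

6/5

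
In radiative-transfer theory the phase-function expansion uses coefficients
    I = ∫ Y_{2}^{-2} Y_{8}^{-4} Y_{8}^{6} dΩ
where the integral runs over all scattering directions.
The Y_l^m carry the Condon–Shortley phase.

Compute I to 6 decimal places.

-0.126680

Checks pass: Σm=0; 18 even; l₃=8∈[6,10].
(2·2+1)(2·8+1)(2·8+1) = 1445
Δ: 2! 2! 14! / 19! → 1/348840
sum: t=0:+1/116121600 t=1:−1/25401600 t=2:+1/116121600 = -1/45158400
3j²(2 8 8; 0 0 0) = Δ·Π!·Σ² = 24/1615  (sign -1)
sum: t=2:+1/3832012800 = 1/3832012800
3j²(2 8 8; -2 -4 6) = Δ·Π!·Σ² = 91/9690  (sign +1)
combine: 4πI² = 1445·24/1615·91/9690 = 364/1805
take √, sign -1: I = -0.12667974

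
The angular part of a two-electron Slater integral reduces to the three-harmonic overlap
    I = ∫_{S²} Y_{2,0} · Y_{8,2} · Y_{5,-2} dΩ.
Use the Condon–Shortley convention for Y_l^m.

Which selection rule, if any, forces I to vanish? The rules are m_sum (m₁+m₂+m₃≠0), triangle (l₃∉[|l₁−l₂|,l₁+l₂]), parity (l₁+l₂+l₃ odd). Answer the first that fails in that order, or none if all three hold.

azimuthal sum: 0 + 2 − 2 = 0  ✓
6 ≤ 5 ≤ 10 (triangle on l)  ✗
L = 2 + 8 + 5 = 15 (odd)

triangle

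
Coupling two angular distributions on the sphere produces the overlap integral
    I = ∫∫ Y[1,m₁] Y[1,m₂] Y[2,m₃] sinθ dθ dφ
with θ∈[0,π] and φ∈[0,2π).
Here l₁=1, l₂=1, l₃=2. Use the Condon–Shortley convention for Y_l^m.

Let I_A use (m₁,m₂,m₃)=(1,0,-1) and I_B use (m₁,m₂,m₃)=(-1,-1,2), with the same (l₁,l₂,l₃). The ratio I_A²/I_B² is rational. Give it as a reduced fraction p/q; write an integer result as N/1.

1/2

l's match ⇒ only the (l;m) 3-j factors differ between A and B.
A: triangle coeff Δ(1,1,2) = 1/30; Σ_t [0,0]: t=0:+1/2 = 1/2; (3j)²=1/10 [(1 1 2; 1 0 -1)], sign=-1
B: triangle coeff Δ(1,1,2) = 1/30; Σ_t [0,0]: t=0:+1/4 = 1/4; (3j)²=1/5 [(1 1 2; -1 -1 2)], sign=+1
I_A²/I_B² = (1/10)/(1/5) = 1/2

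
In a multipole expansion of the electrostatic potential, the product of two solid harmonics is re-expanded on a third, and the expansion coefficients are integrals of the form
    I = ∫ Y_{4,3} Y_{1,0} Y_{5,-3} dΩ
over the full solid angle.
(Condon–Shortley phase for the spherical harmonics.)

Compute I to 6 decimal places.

-0.196426

Rules hold: Σm=0, L=10 even, 3≤5≤5.
N = 9·3·11 = 297
Δ = 0!·8!·2!/11! = 1/495
Racah Σ t=0..0: t=0:+1/576 = 1/576
⇒ 3j(4 1 5; 0 0 0)² = 5/99, sgn -1
Racah Σ t=0..0: t=0:+1/5040 = 1/5040
⇒ 3j(4 1 5; 3 0 -3)² = 16/495, sgn +1
4πI² = N·(3j₀)²·(3jₘ)² = 16/33
I = -1·√(0.484848/4π) = -0.19642560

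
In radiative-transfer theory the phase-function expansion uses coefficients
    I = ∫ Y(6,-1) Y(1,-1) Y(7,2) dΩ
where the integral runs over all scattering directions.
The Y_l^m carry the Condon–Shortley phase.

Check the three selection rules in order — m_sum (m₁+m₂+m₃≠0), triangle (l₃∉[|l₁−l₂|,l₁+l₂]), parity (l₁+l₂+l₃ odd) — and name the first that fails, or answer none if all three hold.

none

Σmᵢ = 0  ✓
l₃∈[|l₁−l₂|,l₁+l₂]=[5,7], have l₃=7  ✓
Σlᵢ = 14 ⇒ even  ✓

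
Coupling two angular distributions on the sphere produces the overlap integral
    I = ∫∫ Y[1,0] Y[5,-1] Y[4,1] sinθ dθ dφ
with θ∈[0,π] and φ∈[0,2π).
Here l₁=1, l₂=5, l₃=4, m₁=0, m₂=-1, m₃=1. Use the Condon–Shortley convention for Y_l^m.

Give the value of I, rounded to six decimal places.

m-sum 0 ✓  L=10 even ✓  4≤4≤6 ✓
Π(2lᵢ+1) = 3×11×9 = 297
triangle coeff Δ(1,5,4) = 1/495
Σ_t [1,1]: t=1:−1/576 = -1/576
(3j)²=5/99 [(1 5 4; 0 0 0)], sign=-1
Σ_t [1,1]: t=1:−1/720 = -1/720
(3j)²=8/165 [(1 5 4; 0 -1 1)], sign=+1
⇒ 4πI² = 8/11
I = (-1)√(8/11/(4π)) = -0.24057125

-0.240571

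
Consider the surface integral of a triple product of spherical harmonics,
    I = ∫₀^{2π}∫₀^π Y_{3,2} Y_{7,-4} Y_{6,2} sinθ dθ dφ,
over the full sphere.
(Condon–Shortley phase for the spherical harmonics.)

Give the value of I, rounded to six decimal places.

0.049256

m-sum 0 ✓  L=16 even ✓  4≤6≤10 ✓
Π(2lᵢ+1) = 7×15×13 = 1365
triangle coeff Δ(3,7,6) = 1/2042040
Σ_t [1,3]: t=1:−1/207360 t=2:+1/57600 t=3:−1/207360 = 1/129600
(3j)²=168/12155 [(3 7 6; 0 0 0)], sign=+1
Σ_t [0,1]: t=0:+1/725760 t=1:−1/967680 = 1/2903040
(3j)²=5/3094 [(3 7 6; 2 -4 2)], sign=+1
⇒ 4πI² = 1260/41327
I = (+1)√(1260/41327/(4π)) = 0.04925648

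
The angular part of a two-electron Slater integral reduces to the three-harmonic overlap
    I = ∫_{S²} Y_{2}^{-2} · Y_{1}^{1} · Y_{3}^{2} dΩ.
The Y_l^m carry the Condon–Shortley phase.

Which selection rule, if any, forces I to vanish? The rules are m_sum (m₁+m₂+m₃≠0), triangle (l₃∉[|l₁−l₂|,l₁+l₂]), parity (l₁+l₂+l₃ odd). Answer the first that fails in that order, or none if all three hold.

m_sum

Σmᵢ = 1  ✗
l₃∈[|l₁−l₂|,l₁+l₂]=[1,3], have l₃=3
Σlᵢ = 6 ⇒ even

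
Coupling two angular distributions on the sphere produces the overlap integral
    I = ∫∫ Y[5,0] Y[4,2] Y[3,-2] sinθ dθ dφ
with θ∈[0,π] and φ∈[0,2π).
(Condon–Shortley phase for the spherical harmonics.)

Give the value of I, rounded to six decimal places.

m-sum 0 ✓  L=12 even ✓  1≤3≤9 ✓
Π(2lᵢ+1) = 11×9×7 = 693
triangle coeff Δ(5,4,3) = 1/180180
Σ_t [2,4]: t=2:+1/576 t=3:−1/144 t=4:+1/576 = -1/288
(3j)²=20/1001 [(5 4 3; 0 0 0)], sign=+1
Σ_t [4,5]: t=4:+1/576 t=5:−1/2880 = 1/720
(3j)²=80/3003 [(5 4 3; 0 2 -2)], sign=-1
⇒ 4πI² = 4800/13013
I = (-1)√(4800/13013/(4π)) = -0.17132746

-0.171327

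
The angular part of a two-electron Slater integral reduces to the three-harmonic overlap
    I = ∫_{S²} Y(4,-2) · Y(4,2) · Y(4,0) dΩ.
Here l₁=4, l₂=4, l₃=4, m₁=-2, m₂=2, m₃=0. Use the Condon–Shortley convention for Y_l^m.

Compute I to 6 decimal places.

m-sum 0 ✓  L=12 even ✓  0≤4≤8 ✓
Π(2lᵢ+1) = 9×9×9 = 729
triangle coeff Δ(4,4,4) = 1/450450
Σ_t [0,4]: t=0:+1/13824 t=1:−1/216 t=2:+1/64 t=3:−1/216 t=4:+1/13824 = 5/768
(3j)²=18/1001 [(4 4 4; 0 0 0)], sign=+1
Σ_t [2,4]: t=2:+1/2304 t=3:−1/216 t=4:+1/384 = -11/6912
(3j)²=11/1638 [(4 4 4; -2 2 0)], sign=-1
⇒ 4πI² = 729/8281
I = (-1)√(729/8281/(4π)) = -0.08369845

-0.083698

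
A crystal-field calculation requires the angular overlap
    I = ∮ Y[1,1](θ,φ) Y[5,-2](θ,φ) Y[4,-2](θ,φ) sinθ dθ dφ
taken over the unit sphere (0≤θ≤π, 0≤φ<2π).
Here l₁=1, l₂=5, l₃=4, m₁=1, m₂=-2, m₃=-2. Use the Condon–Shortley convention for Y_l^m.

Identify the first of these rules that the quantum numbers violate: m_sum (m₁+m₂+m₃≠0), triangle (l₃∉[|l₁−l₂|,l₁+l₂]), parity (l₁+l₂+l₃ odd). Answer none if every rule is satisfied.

azimuthal sum: 1 − 2 − 2 = -3  ✗
4 ≤ 4 ≤ 6 (triangle on l)
L = 1 + 5 + 4 = 10 (even)

m_sum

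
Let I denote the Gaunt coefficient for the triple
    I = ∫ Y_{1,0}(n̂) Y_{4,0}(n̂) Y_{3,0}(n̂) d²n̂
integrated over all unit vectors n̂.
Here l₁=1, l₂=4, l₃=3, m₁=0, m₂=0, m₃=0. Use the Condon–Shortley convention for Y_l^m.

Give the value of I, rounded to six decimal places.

0.246233

Rules hold: Σm=0, L=8 even, 3≤3≤5.
N = 3·9·7 = 189
Δ = 2!·0!·6!/9! = 1/252
Racah Σ t=1..1: t=1:−1/36 = -1/36
⇒ 3j(1 4 3; 0 0 0)² = 4/63, sgn +1
(m-triple is (0,0,0) — same symbol as above.)
4πI² = N·(3j₀)²·(3jₘ)² = 16/21
I = +1·√(0.761905/4π) = 0.24623252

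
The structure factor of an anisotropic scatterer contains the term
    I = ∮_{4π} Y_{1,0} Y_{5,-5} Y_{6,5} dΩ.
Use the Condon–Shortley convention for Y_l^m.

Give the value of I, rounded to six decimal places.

-0.135514

Checks pass: Σm=0; 12 even; l₃=6∈[4,6].
(2·1+1)(2·5+1)(2·6+1) = 429
Δ: 0! 2! 10! / 13! → 1/858
sum: t=0:+1/14400 = 1/14400
3j²(1 5 6; 0 0 0) = Δ·Π!·Σ² = 6/143  (sign +1)
sum: t=0:+1/3628800 = 1/3628800
3j²(1 5 6; 0 -5 5) = Δ·Π!·Σ² = 1/78  (sign -1)
combine: 4πI² = 429·6/143·1/78 = 3/13
take √, sign -1: I = -0.13551395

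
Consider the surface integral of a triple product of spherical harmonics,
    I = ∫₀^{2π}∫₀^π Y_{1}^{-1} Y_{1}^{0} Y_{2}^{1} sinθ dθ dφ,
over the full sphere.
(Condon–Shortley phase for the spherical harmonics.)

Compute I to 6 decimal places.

Rules hold: Σm=0, L=4 even, 0≤2≤2.
N = 3·3·5 = 45
Δ = 0!·2!·2!/5! = 1/30
Racah Σ t=0..0: t=0:+1/1 = 1/1
⇒ 3j(1 1 2; 0 0 0)² = 2/15, sgn +1
Racah Σ t=0..0: t=0:+1/2 = 1/2
⇒ 3j(1 1 2; -1 0 1)² = 1/10, sgn -1
4πI² = N·(3j₀)²·(3jₘ)² = 3/5
I = -1·√(0.6/4π) = -0.21850969

-0.218510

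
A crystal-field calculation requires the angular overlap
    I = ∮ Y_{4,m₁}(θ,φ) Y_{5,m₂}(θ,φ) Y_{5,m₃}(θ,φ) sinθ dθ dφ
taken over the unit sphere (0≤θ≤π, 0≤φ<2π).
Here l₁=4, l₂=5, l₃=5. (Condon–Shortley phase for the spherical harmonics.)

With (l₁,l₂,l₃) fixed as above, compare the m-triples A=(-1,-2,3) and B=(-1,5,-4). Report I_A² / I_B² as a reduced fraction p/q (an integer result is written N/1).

5/12

Shared (l₁,l₂,l₃)=(4,5,5): N and (l;000)² cancel in I_A²/I_B².
A: Δ = 4!·4!·6!/15! = 1/3153150; Racah Σ t=1..3: t=1:−1/6912 t=2:+1/2880 t=3:−1/17280 = 1/6912; ⇒ 3j(4 5 5; -1 -2 3)² = 5/429, sgn +1
B: Δ = 4!·4!·6!/15! = 1/3153150; Racah Σ t=4..4: t=4:+1/103680 = 1/103680; ⇒ 3j(4 5 5; -1 5 -4)² = 4/143, sgn -1
I_A²/I_B² = (5/429)/(4/143) = 5/12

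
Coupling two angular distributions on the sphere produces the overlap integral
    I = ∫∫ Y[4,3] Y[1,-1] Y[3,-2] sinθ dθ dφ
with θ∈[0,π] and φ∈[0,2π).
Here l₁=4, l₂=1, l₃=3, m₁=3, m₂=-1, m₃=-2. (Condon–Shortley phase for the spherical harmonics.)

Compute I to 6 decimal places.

Checks pass: Σm=0; 8 even; l₃=3∈[3,5].
(2·4+1)(2·1+1)(2·3+1) = 189
Δ: 2! 6! 0! / 9! → 1/252
sum: t=1:−1/36 = -1/36
3j²(4 1 3; 0 0 0) = Δ·Π!·Σ² = 4/63  (sign +1)
sum: t=0:+1/240 = 1/240
3j²(4 1 3; 3 -1 -2) = Δ·Π!·Σ² = 1/12  (sign -1)
combine: 4πI² = 189·4/63·1/12 = 1/1
take √, sign -1: I = -0.28209479

-0.282095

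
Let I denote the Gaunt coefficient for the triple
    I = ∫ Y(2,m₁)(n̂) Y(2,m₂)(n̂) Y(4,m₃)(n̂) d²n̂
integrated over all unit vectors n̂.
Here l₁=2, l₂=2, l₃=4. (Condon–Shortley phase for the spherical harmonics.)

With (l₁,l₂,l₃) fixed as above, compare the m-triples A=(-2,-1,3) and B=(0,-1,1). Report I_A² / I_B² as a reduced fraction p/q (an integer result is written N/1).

7/6

Shared (l₁,l₂,l₃)=(2,2,4): N and (l;000)² cancel in I_A²/I_B².
A: Δ = 0!·4!·4!/9! = 1/630; Racah Σ t=0..0: t=0:+1/144 = 1/144; ⇒ 3j(2 2 4; -2 -1 3)² = 1/18, sgn -1
B: Δ = 0!·4!·4!/9! = 1/630; Racah Σ t=0..0: t=0:+1/24 = 1/24; ⇒ 3j(2 2 4; 0 -1 1)² = 1/21, sgn -1
I_A²/I_B² = (1/18)/(1/21) = 7/6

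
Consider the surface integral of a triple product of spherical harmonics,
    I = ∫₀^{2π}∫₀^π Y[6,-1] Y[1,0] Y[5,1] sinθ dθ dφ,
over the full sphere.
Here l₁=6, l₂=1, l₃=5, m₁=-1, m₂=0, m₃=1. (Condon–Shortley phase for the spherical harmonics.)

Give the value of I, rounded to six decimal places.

-0.241725

Rules hold: Σm=0, L=12 even, 5≤5≤7.
N = 13·3·11 = 429
Δ = 2!·10!·0!/13! = 1/858
Racah Σ t=1..1: t=1:−1/14400 = -1/14400
⇒ 3j(6 1 5; 0 0 0)² = 6/143, sgn +1
Racah Σ t=1..1: t=1:−1/17280 = -1/17280
⇒ 3j(6 1 5; -1 0 1)² = 35/858, sgn -1
4πI² = N·(3j₀)²·(3jₘ)² = 105/143
I = -1·√(0.734266/4π) = -0.24172507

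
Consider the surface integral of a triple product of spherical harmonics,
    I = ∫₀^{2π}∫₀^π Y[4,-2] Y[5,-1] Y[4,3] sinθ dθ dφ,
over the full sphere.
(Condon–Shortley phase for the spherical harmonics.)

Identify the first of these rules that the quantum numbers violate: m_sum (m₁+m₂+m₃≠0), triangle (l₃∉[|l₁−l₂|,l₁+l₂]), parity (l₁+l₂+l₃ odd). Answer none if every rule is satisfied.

m₁+m₂+m₃ = -2 − 1 + 3 = 0  ✓
triangle: |4−5|=1 ≤ l₃=4 ≤ 4+5=9  ✓
parity: l₁+l₂+l₃ = 13 is odd  ✗

parity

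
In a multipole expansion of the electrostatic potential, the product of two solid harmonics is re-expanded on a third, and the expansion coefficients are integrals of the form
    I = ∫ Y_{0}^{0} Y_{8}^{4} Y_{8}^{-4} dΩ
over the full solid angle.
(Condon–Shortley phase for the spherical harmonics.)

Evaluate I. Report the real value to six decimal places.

Rules hold: Σm=0, L=16 even, 8≤8≤8.
N = 1·17·17 = 289
Δ = 0!·0!·16!/17! = 1/17
Racah Σ t=0..0: t=0:+1/1625702400 = 1/1625702400
⇒ 3j(0 8 8; 0 0 0)² = 1/17, sgn +1
Racah Σ t=0..0: t=0:+1/11496038400 = 1/11496038400
⇒ 3j(0 8 8; 0 4 -4)² = 1/17, sgn +1
4πI² = N·(3j₀)²·(3jₘ)² = 1/1
I = +1·√(1/4π) = 0.28209479

0.282095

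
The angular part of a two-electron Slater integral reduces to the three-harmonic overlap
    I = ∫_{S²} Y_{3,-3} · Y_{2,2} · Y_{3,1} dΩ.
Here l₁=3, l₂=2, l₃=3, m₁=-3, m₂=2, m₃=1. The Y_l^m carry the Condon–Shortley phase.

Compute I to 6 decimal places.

Checks pass: Σm=0; 8 even; l₃=3∈[1,5].
(2·3+1)(2·2+1)(2·3+1) = 245
Δ: 2! 4! 2! / 9! → 1/3780
sum: t=0:+1/24 t=1:−1/4 t=2:+1/24 = -1/6
3j²(3 2 3; 0 0 0) = Δ·Π!·Σ² = 4/105  (sign +1)
sum: t=2:+1/96 = 1/96
3j²(3 2 3; -3 2 1) = Δ·Π!·Σ² = 1/42  (sign +1)
combine: 4πI² = 245·4/105·1/42 = 2/9
take √, sign +1: I = 0.13298076

0.132981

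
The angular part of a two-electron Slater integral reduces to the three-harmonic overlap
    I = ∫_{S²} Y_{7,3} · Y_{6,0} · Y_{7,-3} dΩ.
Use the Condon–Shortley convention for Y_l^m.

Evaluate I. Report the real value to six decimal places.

0.108451

Checks pass: Σm=0; 20 even; l₃=7∈[1,13].
(2·7+1)(2·6+1)(2·7+1) = 2925
Δ: 6! 8! 6! / 21! → 1/2444321880
sum: t=0:+1/2612736000 t=1:−1/20736000 t=2:+1/1658880 t=3:−1/746496 t=4:+1/1658880 t=5:−1/20736000 t=6:+1/2612736000 = -1/4354560
3j²(7 6 7; 0 0 0) = Δ·Π!·Σ² = 1000/138567  (sign +1)
sum: t=0:+1/298598400 t=1:−1/10368000 t=2:+1/3317760 t=3:−1/6531840 t=4:+1/92897280 = 197/2985984000
3j²(7 6 7; 3 0 -3) = Δ·Π!·Σ² = 38809/5542680  (sign +1)
combine: 4πI² = 2925·1000/138567·38809/5542680 = 24255625/164109517
take √, sign +1: I = 0.10845121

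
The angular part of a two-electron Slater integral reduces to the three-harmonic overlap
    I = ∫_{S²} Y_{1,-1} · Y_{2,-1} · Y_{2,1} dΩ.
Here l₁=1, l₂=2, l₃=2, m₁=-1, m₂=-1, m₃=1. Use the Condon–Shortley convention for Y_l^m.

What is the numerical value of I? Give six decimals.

Σmᵢ = -1 ≠ 0, so the φ-integral vanishes; I = 0

0.000000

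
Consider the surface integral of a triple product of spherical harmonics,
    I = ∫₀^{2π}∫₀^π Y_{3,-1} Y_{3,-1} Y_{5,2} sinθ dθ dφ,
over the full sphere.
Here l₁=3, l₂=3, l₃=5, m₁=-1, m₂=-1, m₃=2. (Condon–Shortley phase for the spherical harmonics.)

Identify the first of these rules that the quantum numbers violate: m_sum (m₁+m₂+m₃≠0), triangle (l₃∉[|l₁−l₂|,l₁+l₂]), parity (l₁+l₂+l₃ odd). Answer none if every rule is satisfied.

parity

azimuthal sum: -1 − 1 + 2 = 0  ✓
0 ≤ 5 ≤ 6 (triangle on l)  ✓
L = 3 + 3 + 5 = 11 (odd)  ✗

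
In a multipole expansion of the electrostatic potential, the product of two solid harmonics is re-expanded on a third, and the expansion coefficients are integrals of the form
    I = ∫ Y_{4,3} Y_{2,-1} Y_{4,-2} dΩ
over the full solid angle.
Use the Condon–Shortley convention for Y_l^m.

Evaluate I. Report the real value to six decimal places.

-0.187702

m-sum 0 ✓  L=10 even ✓  2≤4≤6 ✓
Π(2lᵢ+1) = 9×5×9 = 405
triangle coeff Δ(4,2,4) = 1/13860
Σ_t [0,2]: t=0:+1/192 t=1:−1/36 t=2:+1/192 = -5/288
(3j)²=20/693 [(4 2 4; 0 0 0)], sign=-1
Σ_t [0,1]: t=0:+1/240 t=1:−1/1440 = 1/288
(3j)²=5/132 [(4 2 4; 3 -1 -2)], sign=+1
⇒ 4πI² = 375/847
I = (-1)√(375/847/(4π)) = -0.18770204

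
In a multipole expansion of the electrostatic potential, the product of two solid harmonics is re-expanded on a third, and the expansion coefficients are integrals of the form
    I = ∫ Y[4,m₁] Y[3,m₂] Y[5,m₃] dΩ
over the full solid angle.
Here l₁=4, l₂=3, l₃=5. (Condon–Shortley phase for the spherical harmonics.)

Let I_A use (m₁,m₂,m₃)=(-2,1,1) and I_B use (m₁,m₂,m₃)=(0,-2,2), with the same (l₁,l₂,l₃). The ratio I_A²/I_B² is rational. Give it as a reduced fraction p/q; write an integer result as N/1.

Shared (l₁,l₂,l₃)=(4,3,5): N and (l;000)² cancel in I_A²/I_B².
A: Δ = 2!·6!·4!/13! = 1/180180; Racah Σ t=0..2: t=0:+1/34560 t=1:−1/720 t=2:+1/384 = 43/34560; ⇒ 3j(4 3 5; -2 1 1)² = 1849/180180, sgn +1
B: Δ = 2!·6!·4!/13! = 1/180180; Racah Σ t=0..1: t=0:+1/576 t=1:−1/864 = 1/1728; ⇒ 3j(4 3 5; 0 -2 2)² = 5/1287, sgn -1
I_A²/I_B² = (1849/180180)/(5/1287) = 1849/700

1849/700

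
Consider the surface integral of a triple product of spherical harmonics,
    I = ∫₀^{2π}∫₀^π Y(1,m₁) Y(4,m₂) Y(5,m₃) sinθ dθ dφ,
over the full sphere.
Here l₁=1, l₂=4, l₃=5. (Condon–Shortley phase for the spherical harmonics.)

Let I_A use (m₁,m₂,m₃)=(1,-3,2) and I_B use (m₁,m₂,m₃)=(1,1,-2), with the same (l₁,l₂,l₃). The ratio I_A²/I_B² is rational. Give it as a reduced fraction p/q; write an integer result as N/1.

1/7

Same 1,4,5: normalisation and zero-m 3j drop out of the ratio.
A: Δ: 0! 2! 8! / 11! → 1/495; sum: t=0:+1/10080 = 1/10080; 3j²(1 4 5; 1 -3 2) = Δ·Π!·Σ² = 1/165  (sign -1)
B: Δ: 0! 2! 8! / 11! → 1/495; sum: t=0:+1/1440 = 1/1440; 3j²(1 4 5; 1 1 -2) = Δ·Π!·Σ² = 7/165  (sign -1)
I_A²/I_B² = (1/165)/(7/165) = 1/7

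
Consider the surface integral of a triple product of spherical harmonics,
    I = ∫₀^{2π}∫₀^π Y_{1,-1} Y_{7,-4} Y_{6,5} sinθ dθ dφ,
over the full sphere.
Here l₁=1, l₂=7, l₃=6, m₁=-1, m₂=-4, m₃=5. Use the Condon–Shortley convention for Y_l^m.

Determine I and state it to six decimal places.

m-sum 0 ✓  L=14 even ✓  6≤6≤8 ✓
Π(2lᵢ+1) = 3×15×13 = 585
triangle coeff Δ(1,7,6) = 1/1365
Σ_t [1,1]: t=1:−1/518400 = -1/518400
(3j)²=7/195 [(1 7 6; 0 0 0)], sign=-1
Σ_t [2,2]: t=2:+1/79833600 = 1/79833600
(3j)²=1/455 [(1 7 6; -1 -4 5)], sign=-1
⇒ 4πI² = 3/65
I = (+1)√(3/65/(4π)) = 0.06060368

0.060604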